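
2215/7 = 316 + 3/7 = 316.43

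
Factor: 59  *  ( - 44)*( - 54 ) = 2^3*3^3*11^1 * 59^1 = 140184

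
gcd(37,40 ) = 1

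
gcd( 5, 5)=5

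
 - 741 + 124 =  - 617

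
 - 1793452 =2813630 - 4607082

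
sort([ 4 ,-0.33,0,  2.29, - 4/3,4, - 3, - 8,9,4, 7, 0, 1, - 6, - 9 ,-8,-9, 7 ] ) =[ - 9, - 9, - 8 , - 8, - 6, - 3 , - 4/3, - 0.33,0 , 0, 1, 2.29, 4, 4 , 4, 7, 7,9 ] 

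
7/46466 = 1/6638= 0.00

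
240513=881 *273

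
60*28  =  1680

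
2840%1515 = 1325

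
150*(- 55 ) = - 8250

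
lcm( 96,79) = 7584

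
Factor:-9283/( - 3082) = 2^ (-1)*23^( - 1)*67^(  -  1)*9283^1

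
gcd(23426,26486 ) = 34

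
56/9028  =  14/2257 = 0.01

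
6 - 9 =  - 3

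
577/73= 577/73 = 7.90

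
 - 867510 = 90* (-9639)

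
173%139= 34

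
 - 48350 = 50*( - 967)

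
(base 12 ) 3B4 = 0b1000111000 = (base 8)1070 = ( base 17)1G7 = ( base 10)568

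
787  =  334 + 453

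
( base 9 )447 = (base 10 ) 367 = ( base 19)106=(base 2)101101111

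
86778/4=43389/2 = 21694.50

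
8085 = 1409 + 6676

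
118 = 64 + 54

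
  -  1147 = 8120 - 9267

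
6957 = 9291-2334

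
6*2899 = 17394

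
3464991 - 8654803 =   -  5189812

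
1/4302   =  1/4302 =0.00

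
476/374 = 14/11 = 1.27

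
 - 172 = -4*43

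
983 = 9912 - 8929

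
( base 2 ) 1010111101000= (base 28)748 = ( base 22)BCK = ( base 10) 5608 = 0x15e8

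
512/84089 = 512/84089  =  0.01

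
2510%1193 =124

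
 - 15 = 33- 48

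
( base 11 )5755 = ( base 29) 8sm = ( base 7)31022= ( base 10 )7562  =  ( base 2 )1110110001010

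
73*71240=5200520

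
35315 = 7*5045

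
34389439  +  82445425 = 116834864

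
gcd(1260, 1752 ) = 12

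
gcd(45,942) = 3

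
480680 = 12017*40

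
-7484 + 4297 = -3187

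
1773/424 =1773/424 = 4.18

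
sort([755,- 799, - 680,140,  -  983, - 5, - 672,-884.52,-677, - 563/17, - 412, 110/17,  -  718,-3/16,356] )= [ - 983 ,-884.52, - 799, - 718, - 680, - 677,  -  672, - 412, - 563/17, - 5, - 3/16,110/17,140,356,755] 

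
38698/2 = 19349 = 19349.00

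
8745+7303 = 16048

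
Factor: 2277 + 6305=2^1*7^1*613^1 = 8582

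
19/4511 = 19/4511 = 0.00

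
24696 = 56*441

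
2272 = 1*2272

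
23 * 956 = 21988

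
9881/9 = 1097 + 8/9=1097.89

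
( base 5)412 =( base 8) 153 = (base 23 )4f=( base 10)107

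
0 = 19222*0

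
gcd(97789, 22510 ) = 1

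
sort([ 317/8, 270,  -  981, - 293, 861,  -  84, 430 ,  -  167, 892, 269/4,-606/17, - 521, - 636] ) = [  -  981,  -  636, -521, - 293, - 167, - 84 , - 606/17,317/8,269/4 , 270,  430,861, 892]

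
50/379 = 50/379 = 0.13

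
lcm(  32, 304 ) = 608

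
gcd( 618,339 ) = 3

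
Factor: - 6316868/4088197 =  - 2^2*1579217^1*4088197^( - 1 )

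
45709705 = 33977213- - 11732492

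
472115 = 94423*5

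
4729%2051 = 627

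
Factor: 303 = 3^1 * 101^1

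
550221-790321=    - 240100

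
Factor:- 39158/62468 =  - 2797/4462 = - 2^ ( - 1 )*23^ ( - 1 )*97^(-1 )*2797^1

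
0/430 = 0 = 0.00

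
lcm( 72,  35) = 2520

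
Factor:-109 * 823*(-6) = 2^1  *  3^1*109^1*823^1 =538242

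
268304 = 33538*8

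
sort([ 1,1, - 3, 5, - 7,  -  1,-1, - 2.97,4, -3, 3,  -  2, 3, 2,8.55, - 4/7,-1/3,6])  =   [ - 7 , - 3,  -  3, - 2.97, - 2, -1, - 1, - 4/7,-1/3,1,1,2, 3,3,4,5, 6 , 8.55]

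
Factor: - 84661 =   -  31^1*2731^1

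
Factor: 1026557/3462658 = 2^(- 1)*7^1 *29^(  -  1 )*53^1*227^( - 1) * 263^( - 1 )*2767^1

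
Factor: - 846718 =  - 2^1 * 181^1*2339^1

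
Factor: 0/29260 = 0^1 = 0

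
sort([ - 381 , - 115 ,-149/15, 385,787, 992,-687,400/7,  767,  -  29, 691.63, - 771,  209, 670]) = [  -  771,-687, - 381, - 115,-29,  -  149/15, 400/7,209,385, 670, 691.63, 767,787,992 ] 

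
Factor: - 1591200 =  - 2^5*3^2* 5^2* 13^1 * 17^1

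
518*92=47656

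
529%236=57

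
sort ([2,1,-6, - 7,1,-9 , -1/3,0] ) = [ - 9,-7, - 6, - 1/3,0,1,1,2]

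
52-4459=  - 4407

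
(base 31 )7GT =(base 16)1c54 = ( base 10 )7252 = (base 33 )6LP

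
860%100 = 60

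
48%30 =18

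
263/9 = 263/9= 29.22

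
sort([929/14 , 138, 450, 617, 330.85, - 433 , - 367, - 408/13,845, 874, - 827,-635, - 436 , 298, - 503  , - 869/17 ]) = [ - 827,-635, - 503, - 436, - 433 , - 367, - 869/17, - 408/13,  929/14, 138, 298, 330.85, 450, 617,845,874] 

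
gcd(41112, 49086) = 18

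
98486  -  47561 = 50925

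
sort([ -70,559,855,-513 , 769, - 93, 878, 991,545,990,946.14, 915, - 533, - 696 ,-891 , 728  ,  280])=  [ - 891, - 696,-533, - 513, - 93, -70,280, 545, 559,728,769,855, 878, 915,  946.14, 990,991] 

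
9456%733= 660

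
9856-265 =9591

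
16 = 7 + 9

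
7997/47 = 170 + 7/47 = 170.15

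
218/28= 7+11/14 =7.79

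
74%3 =2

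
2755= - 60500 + 63255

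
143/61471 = 143/61471=0.00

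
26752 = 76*352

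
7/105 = 1/15 = 0.07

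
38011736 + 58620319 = 96632055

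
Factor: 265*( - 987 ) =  - 3^1*5^1*7^1*47^1*53^1 = -  261555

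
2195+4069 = 6264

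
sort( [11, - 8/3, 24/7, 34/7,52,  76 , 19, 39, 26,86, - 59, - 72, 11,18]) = [ -72, - 59, - 8/3, 24/7, 34/7, 11, 11,18 , 19, 26 , 39, 52, 76,86 ] 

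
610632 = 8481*72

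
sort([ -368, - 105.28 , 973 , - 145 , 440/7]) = [-368,-145,-105.28 , 440/7, 973 ] 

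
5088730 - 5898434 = -809704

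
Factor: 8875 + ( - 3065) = 5810= 2^1*5^1*7^1*83^1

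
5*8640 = 43200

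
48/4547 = 48/4547  =  0.01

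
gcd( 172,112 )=4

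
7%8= 7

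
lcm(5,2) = 10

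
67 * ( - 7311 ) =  - 489837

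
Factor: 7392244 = 2^2*67^1*27583^1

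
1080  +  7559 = 8639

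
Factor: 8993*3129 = 3^1*7^1*17^1*23^2*149^1 = 28139097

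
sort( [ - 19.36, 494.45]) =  [ - 19.36,494.45 ] 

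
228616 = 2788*82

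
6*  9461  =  56766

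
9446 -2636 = 6810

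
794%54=38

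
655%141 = 91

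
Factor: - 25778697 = -3^1 * 7^1 * 191^1*6427^1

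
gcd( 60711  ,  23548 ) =7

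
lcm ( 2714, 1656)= 97704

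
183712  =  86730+96982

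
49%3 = 1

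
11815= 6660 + 5155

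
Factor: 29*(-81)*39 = -3^5*13^1*29^1= -91611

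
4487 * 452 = 2028124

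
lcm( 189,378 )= 378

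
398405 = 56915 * 7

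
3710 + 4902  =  8612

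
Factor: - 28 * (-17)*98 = 2^3* 7^3*17^1 = 46648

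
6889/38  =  181 + 11/38   =  181.29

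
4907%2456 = 2451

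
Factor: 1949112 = 2^3 * 3^2 * 11^1 * 23^1*107^1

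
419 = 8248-7829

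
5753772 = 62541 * 92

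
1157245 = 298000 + 859245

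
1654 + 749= 2403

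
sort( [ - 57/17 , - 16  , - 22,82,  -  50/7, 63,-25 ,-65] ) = [ -65, - 25, -22, - 16, - 50/7, - 57/17, 63,82]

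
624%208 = 0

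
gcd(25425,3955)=565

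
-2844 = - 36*79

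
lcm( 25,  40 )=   200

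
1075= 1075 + 0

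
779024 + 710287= 1489311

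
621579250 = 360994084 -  - 260585166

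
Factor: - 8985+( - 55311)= - 64296=- 2^3*3^2* 19^1*47^1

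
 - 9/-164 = 9/164= 0.05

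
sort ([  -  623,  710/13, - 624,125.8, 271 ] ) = [ - 624, - 623, 710/13 , 125.8,  271]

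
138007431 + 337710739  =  475718170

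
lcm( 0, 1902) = 0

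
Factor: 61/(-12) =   -  2^(  -  2 )*  3^( - 1 )*61^1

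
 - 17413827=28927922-46341749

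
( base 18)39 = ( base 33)1U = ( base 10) 63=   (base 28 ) 27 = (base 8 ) 77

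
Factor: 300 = 2^2*3^1*5^2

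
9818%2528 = 2234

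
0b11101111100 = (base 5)30131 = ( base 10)1916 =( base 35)1jq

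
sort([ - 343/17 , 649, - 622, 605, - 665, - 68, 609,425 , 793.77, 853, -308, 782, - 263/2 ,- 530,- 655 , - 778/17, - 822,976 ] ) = [ - 822, - 665, - 655, - 622, - 530, - 308 ,  -  263/2 , - 68,  -  778/17 , - 343/17, 425, 605, 609,649 , 782 , 793.77,853, 976]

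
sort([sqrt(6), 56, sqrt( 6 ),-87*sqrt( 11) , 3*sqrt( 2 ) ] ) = [-87 * sqrt (11), sqrt( 6),  sqrt( 6 ), 3*sqrt(2), 56] 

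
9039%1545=1314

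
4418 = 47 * 94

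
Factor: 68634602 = 2^1*461^1*74441^1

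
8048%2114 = 1706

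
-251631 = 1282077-1533708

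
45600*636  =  29001600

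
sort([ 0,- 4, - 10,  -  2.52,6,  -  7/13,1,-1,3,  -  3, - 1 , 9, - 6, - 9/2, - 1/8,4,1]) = [ - 10,  -  6,-9/2, - 4, - 3, - 2.52,-1, - 1,  -  7/13,-1/8, 0,1,1, 3,4,6,9 ] 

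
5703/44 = 5703/44=   129.61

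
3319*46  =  152674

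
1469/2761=1469/2761 = 0.53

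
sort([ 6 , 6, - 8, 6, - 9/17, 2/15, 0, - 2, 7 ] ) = [ - 8, -2,  -  9/17, 0,  2/15,  6, 6, 6, 7] 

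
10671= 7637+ 3034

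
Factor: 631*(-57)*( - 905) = 3^1*5^1*19^1*181^1*631^1 = 32550135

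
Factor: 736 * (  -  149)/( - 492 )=2^3*3^(  -  1 ) * 23^1*41^( - 1) * 149^1 = 27416/123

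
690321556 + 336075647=1026397203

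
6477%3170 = 137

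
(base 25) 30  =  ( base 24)33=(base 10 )75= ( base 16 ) 4b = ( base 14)55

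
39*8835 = 344565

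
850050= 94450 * 9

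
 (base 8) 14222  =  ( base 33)5pk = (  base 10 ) 6290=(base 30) 6TK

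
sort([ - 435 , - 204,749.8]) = [ - 435, - 204,749.8] 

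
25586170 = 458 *55865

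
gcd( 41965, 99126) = 1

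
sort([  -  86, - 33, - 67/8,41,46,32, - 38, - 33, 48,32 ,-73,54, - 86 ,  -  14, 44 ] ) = [  -  86, - 86, - 73, - 38, -33, - 33, - 14, - 67/8,32, 32,  41, 44, 46,48, 54]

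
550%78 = 4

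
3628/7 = 518 + 2/7 = 518.29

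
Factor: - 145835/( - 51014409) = 3^( - 1)*5^1*59^( -1 )*491^ ( - 1)*587^( - 1) * 29167^1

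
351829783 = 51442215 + 300387568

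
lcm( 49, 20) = 980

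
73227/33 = 2219 = 2219.00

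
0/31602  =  0  =  0.00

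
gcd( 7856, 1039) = 1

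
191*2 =382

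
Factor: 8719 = 8719^1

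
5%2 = 1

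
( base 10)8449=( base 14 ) 3117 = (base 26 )CCP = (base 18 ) 1817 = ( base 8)20401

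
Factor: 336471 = 3^1*19^1*5903^1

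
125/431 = 125/431 = 0.29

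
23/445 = 23/445 = 0.05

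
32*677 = 21664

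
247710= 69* 3590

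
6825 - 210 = 6615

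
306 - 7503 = -7197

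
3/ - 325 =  - 1 + 322/325 = -0.01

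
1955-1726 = 229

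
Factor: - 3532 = - 2^2*883^1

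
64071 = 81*791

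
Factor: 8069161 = 109^1*181^1*409^1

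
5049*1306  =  6593994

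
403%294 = 109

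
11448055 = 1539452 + 9908603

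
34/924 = 17/462 = 0.04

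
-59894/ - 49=59894/49 = 1222.33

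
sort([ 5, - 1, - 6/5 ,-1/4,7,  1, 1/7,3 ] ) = [ - 6/5,-1, - 1/4,1/7, 1, 3,  5,  7] 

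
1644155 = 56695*29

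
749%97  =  70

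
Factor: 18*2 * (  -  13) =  - 468 = - 2^2*3^2*13^1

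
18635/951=19 + 566/951 = 19.60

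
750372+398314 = 1148686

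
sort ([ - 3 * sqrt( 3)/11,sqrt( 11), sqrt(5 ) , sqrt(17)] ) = [ - 3*sqrt(3)/11,sqrt(5), sqrt(11), sqrt ( 17) ] 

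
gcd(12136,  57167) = 1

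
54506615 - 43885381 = 10621234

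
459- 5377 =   -  4918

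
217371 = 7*31053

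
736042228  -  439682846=296359382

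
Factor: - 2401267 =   -  11^1 * 17^1*12841^1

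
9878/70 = 141 + 4/35 = 141.11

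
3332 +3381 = 6713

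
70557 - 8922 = 61635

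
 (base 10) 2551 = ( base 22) 55l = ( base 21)5ga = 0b100111110111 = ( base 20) 67B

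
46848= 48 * 976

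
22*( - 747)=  - 16434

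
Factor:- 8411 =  - 13^1*647^1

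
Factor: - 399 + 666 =267 = 3^1*89^1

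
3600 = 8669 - 5069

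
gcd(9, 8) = 1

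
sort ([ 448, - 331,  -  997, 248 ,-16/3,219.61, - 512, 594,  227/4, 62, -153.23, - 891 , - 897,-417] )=[ - 997, - 897, - 891, - 512, - 417, -331, - 153.23, - 16/3,227/4 , 62,219.61, 248 , 448,594]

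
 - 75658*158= - 11953964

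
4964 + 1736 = 6700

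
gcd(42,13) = 1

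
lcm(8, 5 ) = 40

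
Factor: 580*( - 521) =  - 2^2*5^1*29^1*521^1 = -302180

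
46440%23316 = 23124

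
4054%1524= 1006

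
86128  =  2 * 43064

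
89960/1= 89960 = 89960.00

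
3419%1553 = 313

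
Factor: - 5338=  - 2^1*17^1*157^1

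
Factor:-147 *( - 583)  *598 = 51249198 = 2^1*3^1*7^2*11^1*13^1*23^1*53^1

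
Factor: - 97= - 97^1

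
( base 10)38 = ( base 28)1a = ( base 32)16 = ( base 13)2c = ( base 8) 46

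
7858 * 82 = 644356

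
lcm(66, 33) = 66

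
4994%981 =89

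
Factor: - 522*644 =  - 2^3*3^2 * 7^1 * 23^1*29^1 = - 336168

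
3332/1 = 3332 = 3332.00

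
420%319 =101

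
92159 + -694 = 91465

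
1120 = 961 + 159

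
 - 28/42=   -2/3  =  - 0.67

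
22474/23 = 977 + 3/23  =  977.13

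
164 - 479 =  - 315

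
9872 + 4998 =14870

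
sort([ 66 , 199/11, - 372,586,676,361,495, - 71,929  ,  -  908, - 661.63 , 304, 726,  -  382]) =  [ - 908, - 661.63, - 382, - 372, - 71, 199/11,66,  304, 361, 495,  586, 676, 726  ,  929]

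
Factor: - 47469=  - 3^1*15823^1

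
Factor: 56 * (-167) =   -  2^3*  7^1 * 167^1 = -  9352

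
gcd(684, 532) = 76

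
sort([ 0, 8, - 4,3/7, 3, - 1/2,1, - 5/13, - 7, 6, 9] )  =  [ - 7, - 4, - 1/2, - 5/13,0,3/7, 1,  3, 6,8, 9] 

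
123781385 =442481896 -318700511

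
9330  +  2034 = 11364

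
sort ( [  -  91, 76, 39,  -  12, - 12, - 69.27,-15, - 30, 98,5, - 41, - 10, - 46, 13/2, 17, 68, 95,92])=[ - 91, - 69.27, - 46, - 41 , - 30, - 15, - 12, - 12,  -  10, 5, 13/2, 17, 39,68,  76, 92,95, 98]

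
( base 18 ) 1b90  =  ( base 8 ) 22526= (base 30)aii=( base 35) 7s3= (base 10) 9558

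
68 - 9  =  59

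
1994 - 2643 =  - 649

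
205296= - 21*( - 9776 )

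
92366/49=92366/49 = 1885.02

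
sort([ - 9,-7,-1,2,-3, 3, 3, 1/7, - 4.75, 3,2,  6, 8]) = [ - 9, -7, - 4.75, - 3, - 1, 1/7, 2,  2,3,3, 3, 6,8]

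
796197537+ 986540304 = 1782737841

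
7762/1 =7762 = 7762.00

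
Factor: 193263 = 3^1*7^1*9203^1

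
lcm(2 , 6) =6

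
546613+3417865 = 3964478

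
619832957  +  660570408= 1280403365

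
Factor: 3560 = 2^3 * 5^1*89^1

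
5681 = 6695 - 1014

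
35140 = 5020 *7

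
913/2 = 456 + 1/2=456.50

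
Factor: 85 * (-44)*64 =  - 2^8*5^1 * 11^1*17^1 = - 239360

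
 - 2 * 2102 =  - 4204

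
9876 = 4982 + 4894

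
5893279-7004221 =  - 1110942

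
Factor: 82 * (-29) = -2378 = -  2^1*29^1*41^1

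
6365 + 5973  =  12338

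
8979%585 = 204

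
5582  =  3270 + 2312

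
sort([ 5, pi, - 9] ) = [-9,pi, 5 ]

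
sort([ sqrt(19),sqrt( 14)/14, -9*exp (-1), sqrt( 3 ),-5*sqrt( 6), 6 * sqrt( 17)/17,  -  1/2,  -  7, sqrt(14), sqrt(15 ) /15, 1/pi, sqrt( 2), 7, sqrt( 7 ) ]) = [ - 5*sqrt( 6), - 7, - 9*exp ( - 1 ), - 1/2,sqrt( 15 )/15, sqrt(14) /14,1/pi,sqrt( 2), 6*sqrt(17) /17,sqrt( 3) , sqrt( 7), sqrt( 14), sqrt( 19 ), 7 ] 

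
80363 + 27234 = 107597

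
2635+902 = 3537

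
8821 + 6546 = 15367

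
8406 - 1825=6581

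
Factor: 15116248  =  2^3 * 7^1*19^1 * 14207^1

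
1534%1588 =1534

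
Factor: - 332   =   - 2^2 *83^1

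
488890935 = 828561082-339670147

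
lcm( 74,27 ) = 1998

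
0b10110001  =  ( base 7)342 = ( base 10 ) 177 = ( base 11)151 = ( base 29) 63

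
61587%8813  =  8709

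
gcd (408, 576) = 24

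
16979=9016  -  -7963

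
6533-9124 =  - 2591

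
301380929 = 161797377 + 139583552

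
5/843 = 5/843 = 0.01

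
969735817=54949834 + 914785983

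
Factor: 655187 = 13^1 * 101^1*499^1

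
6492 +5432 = 11924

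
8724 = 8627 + 97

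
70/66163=70/66163= 0.00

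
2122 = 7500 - 5378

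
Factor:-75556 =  - 2^2*13^1*1453^1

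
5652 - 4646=1006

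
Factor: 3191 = 3191^1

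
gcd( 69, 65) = 1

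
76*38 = 2888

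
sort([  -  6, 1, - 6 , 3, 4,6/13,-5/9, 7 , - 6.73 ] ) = [ - 6.73 ,-6, - 6, - 5/9 , 6/13, 1,  3 , 4, 7] 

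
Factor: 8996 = 2^2*13^1 * 173^1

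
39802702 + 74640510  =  114443212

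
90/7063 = 90/7063 = 0.01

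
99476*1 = 99476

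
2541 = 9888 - 7347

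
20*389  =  7780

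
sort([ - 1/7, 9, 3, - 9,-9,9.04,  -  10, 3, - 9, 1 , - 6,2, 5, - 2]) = [ - 10, - 9  , - 9,-9, - 6, - 2, - 1/7, 1, 2, 3,3,  5,9 , 9.04 ] 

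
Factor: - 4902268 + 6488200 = 2^2*3^1  *  283^1 * 467^1 = 1585932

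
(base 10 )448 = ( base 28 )G0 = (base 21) 107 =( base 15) 1ED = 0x1C0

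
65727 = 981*67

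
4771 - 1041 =3730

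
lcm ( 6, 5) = 30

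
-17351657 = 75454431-92806088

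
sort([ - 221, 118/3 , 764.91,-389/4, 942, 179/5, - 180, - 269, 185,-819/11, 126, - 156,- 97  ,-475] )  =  [ - 475, - 269 , - 221,  -  180, - 156, - 389/4,-97, - 819/11, 179/5,118/3,126, 185,764.91, 942]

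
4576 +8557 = 13133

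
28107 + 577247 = 605354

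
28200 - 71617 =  -43417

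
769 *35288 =27136472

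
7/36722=1/5246 = 0.00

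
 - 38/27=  - 2 + 16/27= - 1.41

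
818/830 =409/415  =  0.99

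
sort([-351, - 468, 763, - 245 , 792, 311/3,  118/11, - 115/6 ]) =[-468, - 351,-245, - 115/6 , 118/11, 311/3, 763,  792]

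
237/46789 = 237/46789  =  0.01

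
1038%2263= 1038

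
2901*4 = 11604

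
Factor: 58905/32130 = 11/6= 2^ ( - 1 )*3^( - 1 )*11^1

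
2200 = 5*440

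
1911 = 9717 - 7806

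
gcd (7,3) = 1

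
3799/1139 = 3799/1139 = 3.34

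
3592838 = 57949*62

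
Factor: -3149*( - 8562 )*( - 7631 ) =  - 2^1 * 3^1*13^1*47^1*67^1*587^1 *1427^1 = - 205745022678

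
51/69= 17/23 = 0.74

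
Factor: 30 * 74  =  2^2*3^1*5^1*37^1 = 2220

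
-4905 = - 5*981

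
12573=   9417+3156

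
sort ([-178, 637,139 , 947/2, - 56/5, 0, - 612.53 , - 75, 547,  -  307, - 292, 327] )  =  [ - 612.53, - 307, -292,-178, - 75,-56/5, 0,139, 327  ,  947/2,547,637]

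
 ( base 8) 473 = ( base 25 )cf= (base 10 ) 315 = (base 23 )dg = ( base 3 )102200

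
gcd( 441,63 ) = 63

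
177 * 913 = 161601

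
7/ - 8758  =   - 1 + 8751/8758 = -0.00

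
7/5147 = 7/5147= 0.00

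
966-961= 5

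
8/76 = 2/19 = 0.11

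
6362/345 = 6362/345 =18.44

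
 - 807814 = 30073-837887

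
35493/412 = 35493/412 = 86.15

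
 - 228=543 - 771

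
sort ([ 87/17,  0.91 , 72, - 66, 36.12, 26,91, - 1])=[  -  66,-1 , 0.91,  87/17,  26,  36.12, 72,91 ] 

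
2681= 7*383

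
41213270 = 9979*4130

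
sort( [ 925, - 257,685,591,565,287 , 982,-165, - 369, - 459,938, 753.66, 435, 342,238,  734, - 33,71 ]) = [ - 459 , - 369, - 257, - 165,  -  33 , 71,  238,287 , 342,435, 565, 591,  685, 734,753.66 , 925,938, 982 ] 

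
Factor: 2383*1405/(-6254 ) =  - 2^( - 1)*5^1*53^( -1)*59^( - 1)*281^1*2383^1 = - 3348115/6254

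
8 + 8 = 16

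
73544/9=73544/9  =  8171.56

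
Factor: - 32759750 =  - 2^1 * 5^3*59^1*2221^1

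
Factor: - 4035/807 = - 5  =  - 5^1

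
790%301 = 188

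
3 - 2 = 1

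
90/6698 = 45/3349=0.01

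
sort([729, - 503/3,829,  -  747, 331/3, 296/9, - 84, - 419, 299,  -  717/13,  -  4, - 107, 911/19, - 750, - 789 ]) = [ - 789, - 750, - 747, - 419, - 503/3, - 107, - 84, - 717/13, - 4, 296/9, 911/19,331/3, 299 , 729, 829]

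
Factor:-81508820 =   -  2^2*5^1*41^1*99401^1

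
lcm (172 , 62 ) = 5332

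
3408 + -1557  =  1851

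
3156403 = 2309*1367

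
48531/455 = 106  +  43/65 = 106.66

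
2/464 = 1/232= 0.00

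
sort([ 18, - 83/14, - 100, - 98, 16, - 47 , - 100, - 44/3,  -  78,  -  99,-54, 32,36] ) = [-100, - 100, - 99 , - 98, - 78 , - 54, - 47, - 44/3 ,  -  83/14,16,18, 32,36 ]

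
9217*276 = 2543892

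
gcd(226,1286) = 2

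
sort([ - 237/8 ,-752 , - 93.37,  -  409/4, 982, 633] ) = [-752, -409/4, -93.37,-237/8,633, 982]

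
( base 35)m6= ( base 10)776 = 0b1100001000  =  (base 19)22G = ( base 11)646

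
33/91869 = 11/30623 = 0.00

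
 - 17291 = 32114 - 49405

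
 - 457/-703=457/703 = 0.65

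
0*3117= 0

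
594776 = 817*728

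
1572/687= 2 + 66/229 = 2.29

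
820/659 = 1 + 161/659= 1.24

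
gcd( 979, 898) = 1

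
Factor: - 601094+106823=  - 494271 = - 3^2 *54919^1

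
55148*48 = 2647104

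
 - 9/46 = - 1+ 37/46 = - 0.20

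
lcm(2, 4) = 4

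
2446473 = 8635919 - 6189446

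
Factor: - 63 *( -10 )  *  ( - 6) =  - 3780 = - 2^2*3^3*5^1 * 7^1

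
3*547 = 1641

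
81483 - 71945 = 9538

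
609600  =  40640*15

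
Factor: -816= -2^4*3^1 *17^1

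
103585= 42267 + 61318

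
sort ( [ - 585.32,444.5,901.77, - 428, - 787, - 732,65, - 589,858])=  [ - 787 , - 732,-589, - 585.32, - 428 , 65,444.5,858,901.77] 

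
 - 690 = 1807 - 2497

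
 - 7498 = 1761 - 9259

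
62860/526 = 31430/263 = 119.51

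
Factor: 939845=5^1*17^1*11057^1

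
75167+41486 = 116653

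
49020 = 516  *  95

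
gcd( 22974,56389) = 1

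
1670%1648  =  22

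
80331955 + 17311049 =97643004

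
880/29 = 880/29= 30.34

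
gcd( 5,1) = 1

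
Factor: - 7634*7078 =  - 54033452 = -  2^2*11^1 * 347^1  *  3539^1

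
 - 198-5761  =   - 5959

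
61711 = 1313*47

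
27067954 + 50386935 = 77454889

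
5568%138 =48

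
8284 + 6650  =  14934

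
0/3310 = 0 = 0.00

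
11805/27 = 3935/9 = 437.22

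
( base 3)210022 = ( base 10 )575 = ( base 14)2D1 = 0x23f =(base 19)1B5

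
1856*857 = 1590592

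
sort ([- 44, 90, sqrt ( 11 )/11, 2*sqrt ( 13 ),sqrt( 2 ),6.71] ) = [  -  44 , sqrt( 11)/11, sqrt(2 ), 6.71, 2 * sqrt( 13), 90] 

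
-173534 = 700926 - 874460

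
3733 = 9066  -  5333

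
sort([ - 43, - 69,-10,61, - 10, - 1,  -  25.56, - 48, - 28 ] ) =[-69, - 48, - 43 , - 28, -25.56, - 10, - 10, - 1,61]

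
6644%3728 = 2916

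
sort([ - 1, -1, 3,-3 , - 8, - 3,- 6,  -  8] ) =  [ - 8, - 8, - 6, -3, - 3 , - 1, - 1,3 ]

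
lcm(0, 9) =0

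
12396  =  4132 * 3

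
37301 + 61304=98605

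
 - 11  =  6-17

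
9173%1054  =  741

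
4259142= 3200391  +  1058751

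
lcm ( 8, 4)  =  8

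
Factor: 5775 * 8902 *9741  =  500775556050 = 2^1 * 3^2 * 5^2*7^1*11^1*17^1 *191^1*4451^1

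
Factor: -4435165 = - 5^1*7^1 * 126719^1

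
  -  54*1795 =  - 96930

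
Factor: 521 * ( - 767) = - 13^1*59^1*521^1 = - 399607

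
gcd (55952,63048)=8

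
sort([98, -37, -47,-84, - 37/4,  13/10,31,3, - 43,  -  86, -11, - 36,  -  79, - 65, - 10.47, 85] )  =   [ - 86, - 84 , - 79, - 65, - 47,-43, - 37,  -  36, - 11, - 10.47, - 37/4,13/10, 3 , 31,  85 , 98] 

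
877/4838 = 877/4838 = 0.18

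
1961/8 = 245 + 1/8 = 245.12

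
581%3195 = 581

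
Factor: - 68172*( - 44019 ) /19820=3^3*5^ ( - 1 )*13^1*19^1 * 23^1*67^1*73^1*991^( - 1) = 750215817/4955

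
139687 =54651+85036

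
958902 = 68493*14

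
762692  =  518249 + 244443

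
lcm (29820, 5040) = 357840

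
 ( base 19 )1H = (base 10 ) 36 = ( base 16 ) 24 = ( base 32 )14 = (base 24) 1c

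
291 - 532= - 241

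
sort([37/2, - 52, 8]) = [ - 52, 8, 37/2]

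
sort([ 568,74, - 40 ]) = [  -  40,74,568 ]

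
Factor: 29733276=2^2* 3^1*211^1*11743^1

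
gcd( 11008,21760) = 256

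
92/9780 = 23/2445 = 0.01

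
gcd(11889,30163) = 1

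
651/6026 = 651/6026 = 0.11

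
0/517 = 0= 0.00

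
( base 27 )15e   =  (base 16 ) 36e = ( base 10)878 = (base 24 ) 1ce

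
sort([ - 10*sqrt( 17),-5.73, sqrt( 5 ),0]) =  [-10 * sqrt( 17), - 5.73,0,sqrt( 5 ) ]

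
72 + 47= 119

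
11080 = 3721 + 7359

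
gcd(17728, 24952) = 8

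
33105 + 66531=99636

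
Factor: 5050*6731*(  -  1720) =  - 2^4*5^3*43^1*53^1 * 101^1*127^1 = - 58465466000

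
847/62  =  13  +  41/62 = 13.66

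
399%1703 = 399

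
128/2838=64/1419 = 0.05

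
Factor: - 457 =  - 457^1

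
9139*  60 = 548340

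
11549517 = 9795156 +1754361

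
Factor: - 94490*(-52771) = 2^1 * 5^1*11^1*113^1 * 467^1*859^1 = 4986331790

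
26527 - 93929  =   - 67402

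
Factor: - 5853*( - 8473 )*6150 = 2^1*3^2*5^2*37^1*41^1*229^1*1951^1 = 304993684350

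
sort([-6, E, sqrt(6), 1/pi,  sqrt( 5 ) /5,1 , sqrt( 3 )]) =[ - 6,  1/pi, sqrt(5) /5, 1, sqrt(3),sqrt(6 ),E]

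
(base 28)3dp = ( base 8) 5265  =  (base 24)4I5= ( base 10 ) 2741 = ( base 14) ddb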